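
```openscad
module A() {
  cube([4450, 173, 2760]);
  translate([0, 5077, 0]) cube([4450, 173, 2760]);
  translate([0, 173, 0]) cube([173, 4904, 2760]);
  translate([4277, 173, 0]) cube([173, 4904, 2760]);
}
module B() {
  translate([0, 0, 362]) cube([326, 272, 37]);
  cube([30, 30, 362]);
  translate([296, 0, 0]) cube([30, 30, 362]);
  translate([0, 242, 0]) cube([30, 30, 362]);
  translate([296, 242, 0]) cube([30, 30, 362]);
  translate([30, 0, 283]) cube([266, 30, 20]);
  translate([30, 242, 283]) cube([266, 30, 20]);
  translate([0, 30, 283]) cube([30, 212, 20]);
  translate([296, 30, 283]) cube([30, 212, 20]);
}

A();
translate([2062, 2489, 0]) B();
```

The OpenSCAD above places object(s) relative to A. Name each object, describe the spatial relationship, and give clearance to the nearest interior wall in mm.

Clearances: x = 1889, y = 2316; minimum 1889 mm.

A is a house frame. B is a stool. The stool sits inside the house frame, centred. The clearance to the nearest interior wall is 1889 mm.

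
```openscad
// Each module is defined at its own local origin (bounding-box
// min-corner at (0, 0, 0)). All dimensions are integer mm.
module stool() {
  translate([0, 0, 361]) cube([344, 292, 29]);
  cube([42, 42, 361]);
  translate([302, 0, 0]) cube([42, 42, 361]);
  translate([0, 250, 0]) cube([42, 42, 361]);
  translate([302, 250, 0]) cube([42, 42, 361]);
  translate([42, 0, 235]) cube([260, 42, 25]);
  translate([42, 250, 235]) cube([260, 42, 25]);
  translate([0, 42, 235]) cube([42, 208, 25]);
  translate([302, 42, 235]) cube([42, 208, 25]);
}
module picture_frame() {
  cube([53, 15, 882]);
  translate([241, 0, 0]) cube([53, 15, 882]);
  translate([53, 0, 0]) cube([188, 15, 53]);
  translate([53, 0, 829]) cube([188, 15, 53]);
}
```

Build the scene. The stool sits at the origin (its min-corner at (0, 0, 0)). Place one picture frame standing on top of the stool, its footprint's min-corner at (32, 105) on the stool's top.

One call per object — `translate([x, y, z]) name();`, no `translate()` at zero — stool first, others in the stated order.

stool();
translate([32, 105, 390]) picture_frame();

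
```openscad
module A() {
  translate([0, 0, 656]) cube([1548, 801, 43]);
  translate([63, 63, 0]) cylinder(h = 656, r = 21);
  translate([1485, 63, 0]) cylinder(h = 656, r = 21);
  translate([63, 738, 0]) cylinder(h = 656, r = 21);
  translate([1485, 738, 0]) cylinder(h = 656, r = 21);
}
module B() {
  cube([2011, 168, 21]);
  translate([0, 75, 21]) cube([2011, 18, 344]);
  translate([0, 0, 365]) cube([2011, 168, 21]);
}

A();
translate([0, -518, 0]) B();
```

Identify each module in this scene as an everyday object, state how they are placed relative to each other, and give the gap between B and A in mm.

The I-beam's nearest face is 350 mm from the table's −y face.

A is a table. B is an I-beam. The I-beam is on the floor beside the table on its −y side. The gap between the I-beam and the table is 350 mm.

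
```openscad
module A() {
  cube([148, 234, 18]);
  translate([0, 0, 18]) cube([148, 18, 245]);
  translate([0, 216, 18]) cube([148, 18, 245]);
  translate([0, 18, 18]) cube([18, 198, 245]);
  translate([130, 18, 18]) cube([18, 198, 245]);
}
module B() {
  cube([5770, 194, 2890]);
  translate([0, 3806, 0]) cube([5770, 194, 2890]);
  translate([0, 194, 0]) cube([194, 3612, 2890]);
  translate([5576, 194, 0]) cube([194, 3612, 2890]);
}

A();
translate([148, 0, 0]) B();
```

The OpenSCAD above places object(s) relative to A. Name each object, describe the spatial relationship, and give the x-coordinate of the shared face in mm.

A is an open box. B is a house frame. The house frame is against the open box's +x side, with their −y faces flush. The x-coordinate of the shared face is 148 mm.

The open box's +x face and the house frame's −x face are both at x = 148 mm.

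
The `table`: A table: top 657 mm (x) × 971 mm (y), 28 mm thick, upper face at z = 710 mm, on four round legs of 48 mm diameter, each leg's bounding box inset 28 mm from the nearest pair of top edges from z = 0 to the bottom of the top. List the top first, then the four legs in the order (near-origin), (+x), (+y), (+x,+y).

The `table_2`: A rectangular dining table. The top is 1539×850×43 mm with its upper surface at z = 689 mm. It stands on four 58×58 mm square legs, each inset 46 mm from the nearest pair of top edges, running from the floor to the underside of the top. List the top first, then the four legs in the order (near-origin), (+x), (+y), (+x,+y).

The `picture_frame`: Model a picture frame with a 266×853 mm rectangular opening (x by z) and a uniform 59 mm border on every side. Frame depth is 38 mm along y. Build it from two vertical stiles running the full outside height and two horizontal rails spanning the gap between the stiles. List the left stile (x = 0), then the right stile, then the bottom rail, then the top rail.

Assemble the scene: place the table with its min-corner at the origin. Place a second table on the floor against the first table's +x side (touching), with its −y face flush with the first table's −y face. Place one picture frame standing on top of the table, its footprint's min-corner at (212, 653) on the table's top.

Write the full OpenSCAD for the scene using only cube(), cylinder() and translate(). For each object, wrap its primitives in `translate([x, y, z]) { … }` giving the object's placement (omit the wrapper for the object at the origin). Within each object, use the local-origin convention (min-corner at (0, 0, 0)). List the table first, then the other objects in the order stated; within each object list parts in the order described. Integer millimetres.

translate([0, 0, 682]) cube([657, 971, 28]);
translate([52, 52, 0]) cylinder(h = 682, r = 24);
translate([605, 52, 0]) cylinder(h = 682, r = 24);
translate([52, 919, 0]) cylinder(h = 682, r = 24);
translate([605, 919, 0]) cylinder(h = 682, r = 24);
translate([657, 0, 0]) {
  translate([0, 0, 646]) cube([1539, 850, 43]);
  translate([46, 46, 0]) cube([58, 58, 646]);
  translate([1435, 46, 0]) cube([58, 58, 646]);
  translate([46, 746, 0]) cube([58, 58, 646]);
  translate([1435, 746, 0]) cube([58, 58, 646]);
}
translate([212, 653, 710]) {
  cube([59, 38, 971]);
  translate([325, 0, 0]) cube([59, 38, 971]);
  translate([59, 0, 0]) cube([266, 38, 59]);
  translate([59, 0, 912]) cube([266, 38, 59]);
}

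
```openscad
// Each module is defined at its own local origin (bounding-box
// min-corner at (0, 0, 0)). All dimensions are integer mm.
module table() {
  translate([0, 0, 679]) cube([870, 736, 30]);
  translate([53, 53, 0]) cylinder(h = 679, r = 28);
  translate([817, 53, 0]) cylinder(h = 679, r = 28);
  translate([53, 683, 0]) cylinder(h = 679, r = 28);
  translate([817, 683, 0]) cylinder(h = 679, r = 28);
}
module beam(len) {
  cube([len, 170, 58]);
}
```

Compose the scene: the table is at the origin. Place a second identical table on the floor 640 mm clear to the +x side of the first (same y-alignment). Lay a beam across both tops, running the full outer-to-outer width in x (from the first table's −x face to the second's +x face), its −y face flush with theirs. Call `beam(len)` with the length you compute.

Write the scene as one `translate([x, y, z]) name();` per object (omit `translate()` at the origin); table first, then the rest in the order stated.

table();
translate([1510, 0, 0]) table();
translate([0, 0, 709]) beam(2380);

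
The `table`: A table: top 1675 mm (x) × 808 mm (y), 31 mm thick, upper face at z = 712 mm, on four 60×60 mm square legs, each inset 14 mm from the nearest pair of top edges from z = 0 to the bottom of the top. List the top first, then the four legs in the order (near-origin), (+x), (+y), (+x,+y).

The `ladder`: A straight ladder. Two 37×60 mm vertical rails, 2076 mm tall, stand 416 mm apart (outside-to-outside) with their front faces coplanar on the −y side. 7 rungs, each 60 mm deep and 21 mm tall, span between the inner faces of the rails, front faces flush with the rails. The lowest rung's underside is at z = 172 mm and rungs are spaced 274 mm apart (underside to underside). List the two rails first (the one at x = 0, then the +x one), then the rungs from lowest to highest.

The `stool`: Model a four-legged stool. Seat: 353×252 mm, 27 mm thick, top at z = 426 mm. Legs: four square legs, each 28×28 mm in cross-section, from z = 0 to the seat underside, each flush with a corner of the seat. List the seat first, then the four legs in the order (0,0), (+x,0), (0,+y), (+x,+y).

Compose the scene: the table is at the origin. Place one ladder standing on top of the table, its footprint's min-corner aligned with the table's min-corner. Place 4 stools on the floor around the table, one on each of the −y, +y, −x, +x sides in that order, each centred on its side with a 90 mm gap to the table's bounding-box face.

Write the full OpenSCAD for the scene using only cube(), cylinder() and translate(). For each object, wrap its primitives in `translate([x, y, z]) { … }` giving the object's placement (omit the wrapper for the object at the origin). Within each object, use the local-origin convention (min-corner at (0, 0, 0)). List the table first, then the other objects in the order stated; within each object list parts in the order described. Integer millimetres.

translate([0, 0, 681]) cube([1675, 808, 31]);
translate([14, 14, 0]) cube([60, 60, 681]);
translate([1601, 14, 0]) cube([60, 60, 681]);
translate([14, 734, 0]) cube([60, 60, 681]);
translate([1601, 734, 0]) cube([60, 60, 681]);
translate([0, 0, 712]) {
  cube([37, 60, 2076]);
  translate([379, 0, 0]) cube([37, 60, 2076]);
  translate([37, 0, 172]) cube([342, 60, 21]);
  translate([37, 0, 446]) cube([342, 60, 21]);
  translate([37, 0, 720]) cube([342, 60, 21]);
  translate([37, 0, 994]) cube([342, 60, 21]);
  translate([37, 0, 1268]) cube([342, 60, 21]);
  translate([37, 0, 1542]) cube([342, 60, 21]);
  translate([37, 0, 1816]) cube([342, 60, 21]);
}
translate([661, -342, 0]) {
  translate([0, 0, 399]) cube([353, 252, 27]);
  cube([28, 28, 399]);
  translate([325, 0, 0]) cube([28, 28, 399]);
  translate([0, 224, 0]) cube([28, 28, 399]);
  translate([325, 224, 0]) cube([28, 28, 399]);
}
translate([661, 898, 0]) {
  translate([0, 0, 399]) cube([353, 252, 27]);
  cube([28, 28, 399]);
  translate([325, 0, 0]) cube([28, 28, 399]);
  translate([0, 224, 0]) cube([28, 28, 399]);
  translate([325, 224, 0]) cube([28, 28, 399]);
}
translate([-443, 278, 0]) {
  translate([0, 0, 399]) cube([353, 252, 27]);
  cube([28, 28, 399]);
  translate([325, 0, 0]) cube([28, 28, 399]);
  translate([0, 224, 0]) cube([28, 28, 399]);
  translate([325, 224, 0]) cube([28, 28, 399]);
}
translate([1765, 278, 0]) {
  translate([0, 0, 399]) cube([353, 252, 27]);
  cube([28, 28, 399]);
  translate([325, 0, 0]) cube([28, 28, 399]);
  translate([0, 224, 0]) cube([28, 28, 399]);
  translate([325, 224, 0]) cube([28, 28, 399]);
}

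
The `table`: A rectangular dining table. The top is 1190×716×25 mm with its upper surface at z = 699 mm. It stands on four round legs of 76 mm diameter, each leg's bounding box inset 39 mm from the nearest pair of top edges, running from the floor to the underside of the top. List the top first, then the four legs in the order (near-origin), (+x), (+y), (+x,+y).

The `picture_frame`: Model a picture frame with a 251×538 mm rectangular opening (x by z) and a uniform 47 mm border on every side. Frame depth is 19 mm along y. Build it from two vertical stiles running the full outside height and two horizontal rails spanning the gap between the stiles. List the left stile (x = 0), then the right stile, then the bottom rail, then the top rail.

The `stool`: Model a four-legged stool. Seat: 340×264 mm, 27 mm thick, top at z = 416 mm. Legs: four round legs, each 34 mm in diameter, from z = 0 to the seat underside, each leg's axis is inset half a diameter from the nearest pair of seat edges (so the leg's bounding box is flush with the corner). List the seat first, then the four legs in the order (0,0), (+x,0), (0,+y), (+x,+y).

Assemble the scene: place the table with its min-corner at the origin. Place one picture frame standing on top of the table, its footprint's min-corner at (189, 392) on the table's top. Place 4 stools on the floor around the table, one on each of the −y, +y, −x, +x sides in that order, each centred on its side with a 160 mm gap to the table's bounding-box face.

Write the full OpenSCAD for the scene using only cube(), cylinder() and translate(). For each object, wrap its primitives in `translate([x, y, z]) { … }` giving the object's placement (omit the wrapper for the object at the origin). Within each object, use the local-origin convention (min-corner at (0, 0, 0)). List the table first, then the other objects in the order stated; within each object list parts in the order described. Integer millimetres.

translate([0, 0, 674]) cube([1190, 716, 25]);
translate([77, 77, 0]) cylinder(h = 674, r = 38);
translate([1113, 77, 0]) cylinder(h = 674, r = 38);
translate([77, 639, 0]) cylinder(h = 674, r = 38);
translate([1113, 639, 0]) cylinder(h = 674, r = 38);
translate([189, 392, 699]) {
  cube([47, 19, 632]);
  translate([298, 0, 0]) cube([47, 19, 632]);
  translate([47, 0, 0]) cube([251, 19, 47]);
  translate([47, 0, 585]) cube([251, 19, 47]);
}
translate([425, -424, 0]) {
  translate([0, 0, 389]) cube([340, 264, 27]);
  translate([17, 17, 0]) cylinder(h = 389, r = 17);
  translate([323, 17, 0]) cylinder(h = 389, r = 17);
  translate([17, 247, 0]) cylinder(h = 389, r = 17);
  translate([323, 247, 0]) cylinder(h = 389, r = 17);
}
translate([425, 876, 0]) {
  translate([0, 0, 389]) cube([340, 264, 27]);
  translate([17, 17, 0]) cylinder(h = 389, r = 17);
  translate([323, 17, 0]) cylinder(h = 389, r = 17);
  translate([17, 247, 0]) cylinder(h = 389, r = 17);
  translate([323, 247, 0]) cylinder(h = 389, r = 17);
}
translate([-500, 226, 0]) {
  translate([0, 0, 389]) cube([340, 264, 27]);
  translate([17, 17, 0]) cylinder(h = 389, r = 17);
  translate([323, 17, 0]) cylinder(h = 389, r = 17);
  translate([17, 247, 0]) cylinder(h = 389, r = 17);
  translate([323, 247, 0]) cylinder(h = 389, r = 17);
}
translate([1350, 226, 0]) {
  translate([0, 0, 389]) cube([340, 264, 27]);
  translate([17, 17, 0]) cylinder(h = 389, r = 17);
  translate([323, 17, 0]) cylinder(h = 389, r = 17);
  translate([17, 247, 0]) cylinder(h = 389, r = 17);
  translate([323, 247, 0]) cylinder(h = 389, r = 17);
}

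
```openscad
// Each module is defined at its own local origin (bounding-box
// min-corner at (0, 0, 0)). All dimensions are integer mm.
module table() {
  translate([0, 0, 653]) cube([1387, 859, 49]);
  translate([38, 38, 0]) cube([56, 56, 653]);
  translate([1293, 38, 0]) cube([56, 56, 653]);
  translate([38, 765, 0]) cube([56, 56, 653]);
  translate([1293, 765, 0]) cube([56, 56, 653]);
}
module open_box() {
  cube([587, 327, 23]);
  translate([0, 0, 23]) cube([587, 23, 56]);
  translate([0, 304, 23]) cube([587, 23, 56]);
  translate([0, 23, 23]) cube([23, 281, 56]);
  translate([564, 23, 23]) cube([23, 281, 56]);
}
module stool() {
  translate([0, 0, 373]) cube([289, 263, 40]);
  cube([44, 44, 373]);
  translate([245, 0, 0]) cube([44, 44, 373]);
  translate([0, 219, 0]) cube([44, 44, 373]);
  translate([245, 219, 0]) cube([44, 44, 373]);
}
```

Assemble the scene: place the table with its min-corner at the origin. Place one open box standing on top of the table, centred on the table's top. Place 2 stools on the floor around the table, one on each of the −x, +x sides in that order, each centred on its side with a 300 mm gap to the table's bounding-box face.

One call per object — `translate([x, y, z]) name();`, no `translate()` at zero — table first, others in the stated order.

table();
translate([400, 266, 702]) open_box();
translate([-589, 298, 0]) stool();
translate([1687, 298, 0]) stool();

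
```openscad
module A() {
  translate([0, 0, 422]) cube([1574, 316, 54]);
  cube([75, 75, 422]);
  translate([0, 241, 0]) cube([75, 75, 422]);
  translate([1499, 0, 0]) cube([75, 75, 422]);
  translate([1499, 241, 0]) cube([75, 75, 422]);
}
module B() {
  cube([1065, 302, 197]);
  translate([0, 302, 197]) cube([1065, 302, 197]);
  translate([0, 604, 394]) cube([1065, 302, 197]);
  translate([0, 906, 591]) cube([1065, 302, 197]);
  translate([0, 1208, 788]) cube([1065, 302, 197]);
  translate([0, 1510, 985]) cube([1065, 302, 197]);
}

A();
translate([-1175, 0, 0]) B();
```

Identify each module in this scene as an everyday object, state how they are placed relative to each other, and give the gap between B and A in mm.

The staircase's nearest face is 110 mm from the bench's −x face.

A is a bench. B is a staircase. The staircase is on the floor beside the bench on its −x side. The gap between the staircase and the bench is 110 mm.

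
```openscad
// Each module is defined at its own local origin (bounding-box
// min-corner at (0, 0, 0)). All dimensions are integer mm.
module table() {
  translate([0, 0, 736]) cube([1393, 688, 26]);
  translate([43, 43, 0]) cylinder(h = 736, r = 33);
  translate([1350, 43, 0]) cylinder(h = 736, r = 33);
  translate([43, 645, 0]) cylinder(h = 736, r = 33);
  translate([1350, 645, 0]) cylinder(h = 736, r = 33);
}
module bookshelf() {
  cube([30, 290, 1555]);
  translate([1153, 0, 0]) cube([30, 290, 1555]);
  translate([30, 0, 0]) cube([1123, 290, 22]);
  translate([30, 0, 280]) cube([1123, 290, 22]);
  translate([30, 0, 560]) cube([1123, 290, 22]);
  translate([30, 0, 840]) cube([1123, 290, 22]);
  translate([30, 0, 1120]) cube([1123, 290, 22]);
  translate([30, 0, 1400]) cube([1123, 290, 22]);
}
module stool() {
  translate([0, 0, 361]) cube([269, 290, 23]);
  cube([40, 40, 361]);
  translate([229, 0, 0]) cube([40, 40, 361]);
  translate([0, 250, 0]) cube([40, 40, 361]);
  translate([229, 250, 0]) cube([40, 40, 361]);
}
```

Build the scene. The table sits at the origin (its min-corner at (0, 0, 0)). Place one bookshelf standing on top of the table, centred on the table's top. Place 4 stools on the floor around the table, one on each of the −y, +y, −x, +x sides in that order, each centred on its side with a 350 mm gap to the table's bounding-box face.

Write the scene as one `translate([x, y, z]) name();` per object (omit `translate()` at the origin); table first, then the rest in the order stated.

table();
translate([105, 199, 762]) bookshelf();
translate([562, -640, 0]) stool();
translate([562, 1038, 0]) stool();
translate([-619, 199, 0]) stool();
translate([1743, 199, 0]) stool();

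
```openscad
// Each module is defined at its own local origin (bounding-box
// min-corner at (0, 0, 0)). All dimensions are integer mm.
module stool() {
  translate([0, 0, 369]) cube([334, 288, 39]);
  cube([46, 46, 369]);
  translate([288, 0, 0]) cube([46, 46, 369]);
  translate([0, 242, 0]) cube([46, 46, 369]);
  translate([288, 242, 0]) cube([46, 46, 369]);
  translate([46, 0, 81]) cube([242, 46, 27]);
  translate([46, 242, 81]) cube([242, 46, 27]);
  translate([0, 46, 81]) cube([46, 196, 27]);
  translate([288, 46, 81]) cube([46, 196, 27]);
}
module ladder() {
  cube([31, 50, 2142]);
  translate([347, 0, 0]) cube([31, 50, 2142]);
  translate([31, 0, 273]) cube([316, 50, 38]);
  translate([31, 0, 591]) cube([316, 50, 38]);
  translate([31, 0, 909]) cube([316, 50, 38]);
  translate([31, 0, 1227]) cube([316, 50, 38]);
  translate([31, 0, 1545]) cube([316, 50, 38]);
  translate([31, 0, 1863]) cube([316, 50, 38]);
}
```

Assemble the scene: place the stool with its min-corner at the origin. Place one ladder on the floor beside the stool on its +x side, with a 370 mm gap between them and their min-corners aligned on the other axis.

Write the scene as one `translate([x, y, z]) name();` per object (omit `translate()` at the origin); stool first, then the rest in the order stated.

stool();
translate([704, 0, 0]) ladder();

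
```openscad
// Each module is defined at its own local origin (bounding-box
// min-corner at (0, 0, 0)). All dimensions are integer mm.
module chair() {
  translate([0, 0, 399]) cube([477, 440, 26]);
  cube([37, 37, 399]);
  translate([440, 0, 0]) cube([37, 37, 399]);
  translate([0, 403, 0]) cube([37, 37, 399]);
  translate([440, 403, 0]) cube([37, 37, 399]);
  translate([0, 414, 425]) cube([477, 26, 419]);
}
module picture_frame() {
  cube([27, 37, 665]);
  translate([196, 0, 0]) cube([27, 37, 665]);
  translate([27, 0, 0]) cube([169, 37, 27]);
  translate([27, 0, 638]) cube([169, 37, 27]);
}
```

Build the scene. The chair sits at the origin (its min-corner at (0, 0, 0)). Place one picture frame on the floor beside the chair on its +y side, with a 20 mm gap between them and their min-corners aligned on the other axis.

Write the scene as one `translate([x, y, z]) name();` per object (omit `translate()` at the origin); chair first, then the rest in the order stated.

chair();
translate([0, 460, 0]) picture_frame();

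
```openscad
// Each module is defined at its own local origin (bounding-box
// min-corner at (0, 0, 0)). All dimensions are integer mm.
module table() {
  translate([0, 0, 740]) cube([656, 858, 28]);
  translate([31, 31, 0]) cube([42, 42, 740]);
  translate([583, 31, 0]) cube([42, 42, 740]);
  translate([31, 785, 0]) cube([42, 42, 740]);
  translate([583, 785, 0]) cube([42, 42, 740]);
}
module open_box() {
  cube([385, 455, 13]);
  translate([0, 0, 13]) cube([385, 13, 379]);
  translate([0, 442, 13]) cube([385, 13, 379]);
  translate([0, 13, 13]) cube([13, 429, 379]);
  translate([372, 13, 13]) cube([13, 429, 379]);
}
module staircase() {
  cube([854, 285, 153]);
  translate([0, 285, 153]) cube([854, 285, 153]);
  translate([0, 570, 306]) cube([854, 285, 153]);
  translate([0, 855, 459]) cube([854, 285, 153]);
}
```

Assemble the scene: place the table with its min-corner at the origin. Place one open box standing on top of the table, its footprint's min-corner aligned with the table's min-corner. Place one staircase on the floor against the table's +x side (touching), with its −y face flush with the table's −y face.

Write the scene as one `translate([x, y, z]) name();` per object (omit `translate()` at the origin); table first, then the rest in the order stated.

table();
translate([0, 0, 768]) open_box();
translate([656, 0, 0]) staircase();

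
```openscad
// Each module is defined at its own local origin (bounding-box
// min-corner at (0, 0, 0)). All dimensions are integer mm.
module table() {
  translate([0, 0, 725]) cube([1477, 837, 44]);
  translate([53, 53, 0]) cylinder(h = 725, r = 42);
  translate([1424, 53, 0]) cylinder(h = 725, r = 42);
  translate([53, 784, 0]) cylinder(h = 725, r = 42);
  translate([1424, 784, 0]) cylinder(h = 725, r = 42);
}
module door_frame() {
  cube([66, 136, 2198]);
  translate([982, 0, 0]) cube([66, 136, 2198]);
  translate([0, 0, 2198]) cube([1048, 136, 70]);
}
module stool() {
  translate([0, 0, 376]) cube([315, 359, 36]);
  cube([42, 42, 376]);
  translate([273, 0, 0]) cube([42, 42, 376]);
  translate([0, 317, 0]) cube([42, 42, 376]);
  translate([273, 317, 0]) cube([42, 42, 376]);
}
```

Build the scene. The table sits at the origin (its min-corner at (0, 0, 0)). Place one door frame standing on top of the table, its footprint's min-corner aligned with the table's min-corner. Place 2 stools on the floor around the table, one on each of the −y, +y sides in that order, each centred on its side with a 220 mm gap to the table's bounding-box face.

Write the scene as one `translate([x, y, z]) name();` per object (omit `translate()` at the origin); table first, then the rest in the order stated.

table();
translate([0, 0, 769]) door_frame();
translate([581, -579, 0]) stool();
translate([581, 1057, 0]) stool();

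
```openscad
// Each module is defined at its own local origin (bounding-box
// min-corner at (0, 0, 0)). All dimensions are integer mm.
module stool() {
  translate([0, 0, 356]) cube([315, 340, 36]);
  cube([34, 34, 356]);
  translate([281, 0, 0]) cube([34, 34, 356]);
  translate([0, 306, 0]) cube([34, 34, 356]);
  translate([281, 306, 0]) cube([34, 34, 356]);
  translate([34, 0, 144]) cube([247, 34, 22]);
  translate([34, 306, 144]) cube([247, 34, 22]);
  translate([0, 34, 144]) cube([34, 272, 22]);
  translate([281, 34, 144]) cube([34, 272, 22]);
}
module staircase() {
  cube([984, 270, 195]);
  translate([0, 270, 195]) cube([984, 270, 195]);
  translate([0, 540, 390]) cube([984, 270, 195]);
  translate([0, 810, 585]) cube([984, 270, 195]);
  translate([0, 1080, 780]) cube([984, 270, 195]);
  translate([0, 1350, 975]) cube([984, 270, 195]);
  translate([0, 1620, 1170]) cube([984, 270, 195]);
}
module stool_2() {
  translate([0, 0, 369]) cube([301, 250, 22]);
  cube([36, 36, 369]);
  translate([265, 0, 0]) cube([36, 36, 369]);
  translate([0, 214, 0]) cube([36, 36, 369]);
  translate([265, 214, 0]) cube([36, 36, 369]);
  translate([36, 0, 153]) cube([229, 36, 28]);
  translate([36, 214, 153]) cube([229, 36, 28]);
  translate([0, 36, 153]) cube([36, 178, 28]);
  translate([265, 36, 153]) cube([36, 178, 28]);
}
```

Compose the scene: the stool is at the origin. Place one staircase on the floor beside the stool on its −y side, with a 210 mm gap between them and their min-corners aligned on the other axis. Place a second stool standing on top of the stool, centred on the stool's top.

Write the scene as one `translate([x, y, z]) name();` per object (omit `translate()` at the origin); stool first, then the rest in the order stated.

stool();
translate([0, -2100, 0]) staircase();
translate([7, 45, 392]) stool_2();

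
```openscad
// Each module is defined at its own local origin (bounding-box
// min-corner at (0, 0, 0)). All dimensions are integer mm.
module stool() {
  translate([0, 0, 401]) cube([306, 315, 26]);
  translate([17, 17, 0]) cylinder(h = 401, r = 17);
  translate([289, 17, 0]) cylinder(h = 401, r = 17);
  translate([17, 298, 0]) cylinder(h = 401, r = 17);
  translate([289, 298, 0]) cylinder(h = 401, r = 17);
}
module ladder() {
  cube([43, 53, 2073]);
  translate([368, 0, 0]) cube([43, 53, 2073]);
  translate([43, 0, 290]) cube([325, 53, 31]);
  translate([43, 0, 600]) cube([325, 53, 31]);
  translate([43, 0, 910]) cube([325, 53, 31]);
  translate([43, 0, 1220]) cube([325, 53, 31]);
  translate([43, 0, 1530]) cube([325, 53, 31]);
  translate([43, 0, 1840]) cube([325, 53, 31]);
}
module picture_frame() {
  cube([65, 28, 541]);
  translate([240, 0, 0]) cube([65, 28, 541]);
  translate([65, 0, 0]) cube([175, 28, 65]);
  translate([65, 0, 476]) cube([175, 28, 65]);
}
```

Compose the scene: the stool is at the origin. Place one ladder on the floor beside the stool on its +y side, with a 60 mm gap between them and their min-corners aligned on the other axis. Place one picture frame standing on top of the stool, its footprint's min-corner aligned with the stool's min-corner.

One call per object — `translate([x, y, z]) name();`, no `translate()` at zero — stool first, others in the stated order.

stool();
translate([0, 375, 0]) ladder();
translate([0, 0, 427]) picture_frame();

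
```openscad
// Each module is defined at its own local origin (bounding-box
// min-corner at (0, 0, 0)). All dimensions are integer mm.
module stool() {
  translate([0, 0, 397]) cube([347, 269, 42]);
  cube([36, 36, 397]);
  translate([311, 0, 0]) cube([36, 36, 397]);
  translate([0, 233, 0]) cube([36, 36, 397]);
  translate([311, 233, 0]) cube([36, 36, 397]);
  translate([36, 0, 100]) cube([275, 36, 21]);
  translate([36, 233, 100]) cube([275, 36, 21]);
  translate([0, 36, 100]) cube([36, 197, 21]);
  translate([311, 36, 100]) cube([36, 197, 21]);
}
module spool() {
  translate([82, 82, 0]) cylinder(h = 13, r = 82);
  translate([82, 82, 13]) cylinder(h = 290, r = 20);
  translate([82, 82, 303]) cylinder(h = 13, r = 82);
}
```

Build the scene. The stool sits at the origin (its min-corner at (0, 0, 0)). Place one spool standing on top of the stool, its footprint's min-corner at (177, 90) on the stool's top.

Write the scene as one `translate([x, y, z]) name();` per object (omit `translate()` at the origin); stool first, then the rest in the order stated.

stool();
translate([177, 90, 439]) spool();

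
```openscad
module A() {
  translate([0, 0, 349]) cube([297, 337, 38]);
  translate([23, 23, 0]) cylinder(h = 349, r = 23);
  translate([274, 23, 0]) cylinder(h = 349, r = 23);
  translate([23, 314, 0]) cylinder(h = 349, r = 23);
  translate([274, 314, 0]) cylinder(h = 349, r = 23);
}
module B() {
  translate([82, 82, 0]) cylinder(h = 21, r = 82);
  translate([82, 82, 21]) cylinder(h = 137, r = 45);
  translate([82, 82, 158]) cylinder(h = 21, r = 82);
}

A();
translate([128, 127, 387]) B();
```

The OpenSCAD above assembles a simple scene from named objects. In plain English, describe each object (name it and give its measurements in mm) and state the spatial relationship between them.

A is a four-legged stool. The seat is 297×337 mm, 38 mm thick, top at z = 387 mm. It stands on four round legs, each 46 mm in diameter, from z = 0 to the seat underside, each leg's axis is inset half a diameter from the nearest pair of seat edges (so the leg's bounding box is flush with the corner).

B is a spool: two coaxial disc flanges of radius 82 mm and thickness 21 mm, joined by a core cylinder of radius 45 mm and height 137 mm. The lower flange rests on z = 0 and the three cylinders share a vertical axis.

The spool is on top of the stool.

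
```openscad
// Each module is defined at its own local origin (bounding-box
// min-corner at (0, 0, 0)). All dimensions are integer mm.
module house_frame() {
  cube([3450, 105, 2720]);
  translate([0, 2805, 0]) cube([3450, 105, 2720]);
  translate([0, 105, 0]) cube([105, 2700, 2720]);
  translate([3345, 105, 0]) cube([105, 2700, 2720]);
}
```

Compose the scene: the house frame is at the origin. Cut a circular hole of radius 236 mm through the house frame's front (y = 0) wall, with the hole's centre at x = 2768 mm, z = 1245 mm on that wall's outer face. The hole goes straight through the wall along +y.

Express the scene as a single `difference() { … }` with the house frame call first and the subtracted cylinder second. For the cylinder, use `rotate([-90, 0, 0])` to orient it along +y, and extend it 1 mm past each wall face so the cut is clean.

difference() {
  house_frame();
  translate([2768, -1, 1245]) rotate([-90, 0, 0]) cylinder(h = 107, r = 236);
}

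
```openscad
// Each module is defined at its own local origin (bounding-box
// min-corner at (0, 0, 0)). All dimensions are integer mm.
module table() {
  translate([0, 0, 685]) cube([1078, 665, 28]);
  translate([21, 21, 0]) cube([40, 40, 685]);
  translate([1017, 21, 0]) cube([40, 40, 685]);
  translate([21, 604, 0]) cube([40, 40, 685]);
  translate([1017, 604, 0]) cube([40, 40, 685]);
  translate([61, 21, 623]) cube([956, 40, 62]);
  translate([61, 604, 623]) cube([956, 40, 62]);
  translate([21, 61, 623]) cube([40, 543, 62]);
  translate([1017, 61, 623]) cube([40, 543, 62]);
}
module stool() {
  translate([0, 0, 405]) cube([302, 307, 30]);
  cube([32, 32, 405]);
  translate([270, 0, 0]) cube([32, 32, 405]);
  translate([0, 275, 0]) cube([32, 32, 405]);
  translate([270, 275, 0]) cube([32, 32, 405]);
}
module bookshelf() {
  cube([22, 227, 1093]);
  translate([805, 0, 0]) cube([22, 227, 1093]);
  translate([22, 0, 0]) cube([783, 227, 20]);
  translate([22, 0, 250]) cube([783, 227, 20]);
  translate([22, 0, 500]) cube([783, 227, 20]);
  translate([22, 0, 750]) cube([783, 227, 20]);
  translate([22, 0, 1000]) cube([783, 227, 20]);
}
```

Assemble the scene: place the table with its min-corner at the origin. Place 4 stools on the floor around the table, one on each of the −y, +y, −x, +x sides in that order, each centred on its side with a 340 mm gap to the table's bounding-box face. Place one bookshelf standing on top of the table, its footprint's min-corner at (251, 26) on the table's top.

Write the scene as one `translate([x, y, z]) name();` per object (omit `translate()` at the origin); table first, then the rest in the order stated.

table();
translate([388, -647, 0]) stool();
translate([388, 1005, 0]) stool();
translate([-642, 179, 0]) stool();
translate([1418, 179, 0]) stool();
translate([251, 26, 713]) bookshelf();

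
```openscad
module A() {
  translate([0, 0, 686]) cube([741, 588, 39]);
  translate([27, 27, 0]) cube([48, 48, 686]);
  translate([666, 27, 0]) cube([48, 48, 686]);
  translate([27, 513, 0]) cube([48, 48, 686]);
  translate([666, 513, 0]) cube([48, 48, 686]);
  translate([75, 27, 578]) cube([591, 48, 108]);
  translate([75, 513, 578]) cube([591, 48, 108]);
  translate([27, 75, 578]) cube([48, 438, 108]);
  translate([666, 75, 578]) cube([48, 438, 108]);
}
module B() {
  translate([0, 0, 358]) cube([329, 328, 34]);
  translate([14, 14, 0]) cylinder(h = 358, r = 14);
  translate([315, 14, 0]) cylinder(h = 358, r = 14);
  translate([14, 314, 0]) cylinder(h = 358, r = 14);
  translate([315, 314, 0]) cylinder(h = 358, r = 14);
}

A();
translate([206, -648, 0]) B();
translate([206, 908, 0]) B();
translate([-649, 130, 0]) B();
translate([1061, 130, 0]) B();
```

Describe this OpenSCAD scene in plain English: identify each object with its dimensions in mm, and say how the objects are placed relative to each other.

A is a rectangular dining table. The top is 741×588×39 mm with its upper surface at z = 725 mm. It stands on four 48×48 mm square legs, each inset 27 mm from the nearest pair of top edges, running from the floor to the underside of the top. Four apron rails, 48 mm thick and 108 mm tall, run between adjacent legs with their top edges flush with the underside of the top and their outer faces flush with the legs' outer faces.

B is a four-legged stool. The seat is a 329×328×34 mm slab whose top surface is at z = 392 mm; four round legs, each 28 mm in diameter, run from the floor (z = 0) to the underside of the seat, each leg's axis is inset half a diameter from the nearest pair of seat edges (so the leg's bounding box is flush with the corner).

Four stools sit around the table at the −y, +y, −x, +x sides.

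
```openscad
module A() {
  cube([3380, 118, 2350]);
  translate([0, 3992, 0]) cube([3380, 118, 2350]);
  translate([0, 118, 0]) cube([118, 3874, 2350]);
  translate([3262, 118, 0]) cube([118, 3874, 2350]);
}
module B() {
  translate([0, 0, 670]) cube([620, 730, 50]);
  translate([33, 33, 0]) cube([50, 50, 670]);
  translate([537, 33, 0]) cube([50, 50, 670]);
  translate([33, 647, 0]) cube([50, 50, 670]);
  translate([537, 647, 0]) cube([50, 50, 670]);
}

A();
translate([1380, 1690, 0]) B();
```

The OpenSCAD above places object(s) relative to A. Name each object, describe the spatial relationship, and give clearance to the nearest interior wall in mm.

A is a house frame. B is a table. The table sits inside the house frame, centred. The clearance to the nearest interior wall is 1262 mm.

Clearances: x = 1262, y = 1572; minimum 1262 mm.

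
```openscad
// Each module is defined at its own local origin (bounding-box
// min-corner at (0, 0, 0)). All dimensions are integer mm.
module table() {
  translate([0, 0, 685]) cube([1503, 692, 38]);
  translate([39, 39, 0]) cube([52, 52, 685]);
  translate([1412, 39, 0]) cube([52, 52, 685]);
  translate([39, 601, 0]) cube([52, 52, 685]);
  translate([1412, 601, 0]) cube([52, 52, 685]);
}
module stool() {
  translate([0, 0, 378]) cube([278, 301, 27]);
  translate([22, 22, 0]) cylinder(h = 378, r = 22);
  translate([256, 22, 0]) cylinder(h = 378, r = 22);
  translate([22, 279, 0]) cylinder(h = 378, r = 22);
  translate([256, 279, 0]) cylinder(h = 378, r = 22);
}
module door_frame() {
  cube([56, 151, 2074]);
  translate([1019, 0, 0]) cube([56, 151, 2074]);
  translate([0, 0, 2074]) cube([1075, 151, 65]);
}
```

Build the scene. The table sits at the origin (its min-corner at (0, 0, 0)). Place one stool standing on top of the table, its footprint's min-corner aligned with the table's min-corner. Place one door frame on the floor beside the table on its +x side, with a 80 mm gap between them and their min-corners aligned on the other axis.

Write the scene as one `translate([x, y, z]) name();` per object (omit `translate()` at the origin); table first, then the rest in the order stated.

table();
translate([0, 0, 723]) stool();
translate([1583, 0, 0]) door_frame();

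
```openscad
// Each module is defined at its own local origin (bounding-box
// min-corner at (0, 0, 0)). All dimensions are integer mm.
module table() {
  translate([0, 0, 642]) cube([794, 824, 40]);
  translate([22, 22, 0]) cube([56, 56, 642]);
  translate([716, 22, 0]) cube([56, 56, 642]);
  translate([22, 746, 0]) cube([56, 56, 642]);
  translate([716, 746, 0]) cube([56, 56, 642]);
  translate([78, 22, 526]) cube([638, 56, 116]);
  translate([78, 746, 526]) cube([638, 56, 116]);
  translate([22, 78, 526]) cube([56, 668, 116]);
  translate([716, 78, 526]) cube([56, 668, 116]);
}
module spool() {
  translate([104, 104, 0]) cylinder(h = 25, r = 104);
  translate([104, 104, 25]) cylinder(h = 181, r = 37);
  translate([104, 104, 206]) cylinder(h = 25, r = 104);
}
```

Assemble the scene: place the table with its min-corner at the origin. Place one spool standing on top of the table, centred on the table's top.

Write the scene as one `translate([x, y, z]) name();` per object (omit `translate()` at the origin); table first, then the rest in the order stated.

table();
translate([293, 308, 682]) spool();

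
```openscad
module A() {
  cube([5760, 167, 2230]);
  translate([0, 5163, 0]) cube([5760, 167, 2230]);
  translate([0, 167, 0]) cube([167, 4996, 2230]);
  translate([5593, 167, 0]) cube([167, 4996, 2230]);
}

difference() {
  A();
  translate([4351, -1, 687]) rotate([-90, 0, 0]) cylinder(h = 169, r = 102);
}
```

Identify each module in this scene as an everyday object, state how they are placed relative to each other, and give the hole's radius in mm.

The subtracted cylinder has r = 102 mm.

A is a house frame. The house frame has a circular hole through its front wall. The hole's radius is 102 mm.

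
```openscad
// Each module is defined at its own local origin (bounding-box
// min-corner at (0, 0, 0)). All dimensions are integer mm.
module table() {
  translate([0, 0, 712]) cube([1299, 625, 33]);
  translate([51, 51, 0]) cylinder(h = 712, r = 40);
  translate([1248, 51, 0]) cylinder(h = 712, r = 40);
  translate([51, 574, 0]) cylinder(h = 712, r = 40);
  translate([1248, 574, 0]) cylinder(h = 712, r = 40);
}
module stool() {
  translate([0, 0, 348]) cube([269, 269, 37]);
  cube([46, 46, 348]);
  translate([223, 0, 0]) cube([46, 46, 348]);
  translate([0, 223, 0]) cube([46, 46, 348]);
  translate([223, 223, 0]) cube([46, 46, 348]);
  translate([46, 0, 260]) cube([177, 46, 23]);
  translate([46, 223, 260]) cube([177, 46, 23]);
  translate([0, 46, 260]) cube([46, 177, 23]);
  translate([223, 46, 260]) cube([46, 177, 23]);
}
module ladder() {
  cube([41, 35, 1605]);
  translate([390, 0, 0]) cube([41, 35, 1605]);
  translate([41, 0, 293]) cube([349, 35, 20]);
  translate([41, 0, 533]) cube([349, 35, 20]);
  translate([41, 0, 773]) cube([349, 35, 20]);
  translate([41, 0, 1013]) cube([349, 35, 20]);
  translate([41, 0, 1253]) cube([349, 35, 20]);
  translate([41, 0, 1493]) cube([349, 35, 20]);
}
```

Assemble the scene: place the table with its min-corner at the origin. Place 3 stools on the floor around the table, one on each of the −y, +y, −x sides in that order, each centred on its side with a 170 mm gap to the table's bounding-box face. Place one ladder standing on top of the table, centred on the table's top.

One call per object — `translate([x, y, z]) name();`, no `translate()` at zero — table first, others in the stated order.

table();
translate([515, -439, 0]) stool();
translate([515, 795, 0]) stool();
translate([-439, 178, 0]) stool();
translate([434, 295, 745]) ladder();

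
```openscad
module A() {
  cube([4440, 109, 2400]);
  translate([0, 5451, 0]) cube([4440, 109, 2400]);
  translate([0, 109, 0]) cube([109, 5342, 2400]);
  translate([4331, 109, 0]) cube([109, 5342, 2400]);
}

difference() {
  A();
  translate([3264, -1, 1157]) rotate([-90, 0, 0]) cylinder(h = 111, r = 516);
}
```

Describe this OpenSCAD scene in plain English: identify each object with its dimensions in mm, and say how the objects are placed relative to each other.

A is the wall frame of a small rectangular building: four walls, each 2400 mm tall and 109 mm thick, enclosing a footprint 4440 mm (x) by 5560 mm (y) outside-to-outside, with no floor or roof. The front and back walls (the −y and +y sides) span the full width; the two side walls fit between them.

The house frame has a circular hole of radius 516 mm through its front wall, centred at (x = 3264, z = 1157).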